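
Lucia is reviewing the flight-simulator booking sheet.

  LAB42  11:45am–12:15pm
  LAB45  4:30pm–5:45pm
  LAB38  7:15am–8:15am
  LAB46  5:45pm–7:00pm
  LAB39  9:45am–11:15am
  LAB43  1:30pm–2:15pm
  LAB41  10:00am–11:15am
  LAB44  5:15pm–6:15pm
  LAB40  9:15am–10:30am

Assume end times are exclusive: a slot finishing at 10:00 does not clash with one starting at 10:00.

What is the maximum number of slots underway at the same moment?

Walk through starts and ends in time order (an end at T is processed before a start at T):
7:15am start LAB38 → 1
8:15am end LAB38 → 0
9:15am start LAB40 → 1
9:45am start LAB39 → 2
10:00am start LAB41 → 3
10:30am end LAB40 → 2
11:15am end LAB39 → 1
11:15am end LAB41 → 0
11:45am start LAB42 → 1
12:15pm end LAB42 → 0
1:30pm start LAB43 → 1
2:15pm end LAB43 → 0
4:30pm start LAB45 → 1
5:15pm start LAB44 → 2
5:45pm end LAB45 → 1
5:45pm start LAB46 → 2
6:15pm end LAB44 → 1
7:00pm end LAB46 → 0
Peak is 3, at 10:00am (LAB39, LAB40, LAB41).

3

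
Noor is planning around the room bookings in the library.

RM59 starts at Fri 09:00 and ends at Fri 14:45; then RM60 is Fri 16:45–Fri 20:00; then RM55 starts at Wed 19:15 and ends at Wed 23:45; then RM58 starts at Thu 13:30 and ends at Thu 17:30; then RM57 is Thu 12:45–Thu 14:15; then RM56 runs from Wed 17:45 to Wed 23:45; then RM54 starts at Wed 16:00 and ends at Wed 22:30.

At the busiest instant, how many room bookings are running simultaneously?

3

Walk through starts and ends in time order (an end at T is processed before a start at T):
Wed 16:00 start RM54 → 1
Wed 17:45 start RM56 → 2
Wed 19:15 start RM55 → 3
Wed 22:30 end RM54 → 2
Wed 23:45 end RM55 → 1
Wed 23:45 end RM56 → 0
Thu 12:45 start RM57 → 1
Thu 13:30 start RM58 → 2
Thu 14:15 end RM57 → 1
Thu 17:30 end RM58 → 0
Fri 09:00 start RM59 → 1
Fri 14:45 end RM59 → 0
Fri 16:45 start RM60 → 1
Fri 20:00 end RM60 → 0
Peak is 3, at Wed 19:15 (RM54, RM55, RM56).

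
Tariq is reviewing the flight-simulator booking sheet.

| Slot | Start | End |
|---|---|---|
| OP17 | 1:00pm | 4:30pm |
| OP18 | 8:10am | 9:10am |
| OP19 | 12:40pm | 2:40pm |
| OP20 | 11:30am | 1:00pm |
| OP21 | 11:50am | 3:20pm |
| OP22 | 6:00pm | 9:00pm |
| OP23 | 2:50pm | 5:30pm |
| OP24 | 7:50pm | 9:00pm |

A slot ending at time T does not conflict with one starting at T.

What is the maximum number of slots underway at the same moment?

3

Sort all start/end points and keep a running count:
8:10am start OP18 → 1
9:10am end OP18 → 0
11:30am start OP20 → 1
11:50am start OP21 → 2
12:40pm start OP19 → 3
1:00pm end OP20 → 2
1:00pm start OP17 → 3
2:40pm end OP19 → 2
2:50pm start OP23 → 3
3:20pm end OP21 → 2
4:30pm end OP17 → 1
5:30pm end OP23 → 0
6:00pm start OP22 → 1
7:50pm start OP24 → 2
9:00pm end OP22 → 1
9:00pm end OP24 → 0
Peak is 3, at 12:40pm (OP19, OP20, OP21).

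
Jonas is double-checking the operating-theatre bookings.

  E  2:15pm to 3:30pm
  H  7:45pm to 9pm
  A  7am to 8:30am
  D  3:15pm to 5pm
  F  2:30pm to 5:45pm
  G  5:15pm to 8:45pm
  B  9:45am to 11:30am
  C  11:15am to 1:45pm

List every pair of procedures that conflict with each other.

B & C, D & E, D & F, E & F, F & G, G & H

Two intervals overlap when each starts before the other ends.
Sorted by start: A, B, C, E, F, D, G, H.
B starts after A ends, so nothing later overlaps A either.
C starts before B ends → B and C overlap.
E starts after B ends, so nothing later overlaps B either.
E starts after C ends, so nothing later overlaps C either.
F starts before E ends → E and F overlap.
D starts before E ends → E and D overlap.
G starts after E ends, so nothing later overlaps E either.
D starts before F ends → F and D overlap.
G starts before F ends → F and G overlap.
H starts after F ends.
G starts after D ends, so nothing later overlaps D either.
H starts before G ends → G and H overlap.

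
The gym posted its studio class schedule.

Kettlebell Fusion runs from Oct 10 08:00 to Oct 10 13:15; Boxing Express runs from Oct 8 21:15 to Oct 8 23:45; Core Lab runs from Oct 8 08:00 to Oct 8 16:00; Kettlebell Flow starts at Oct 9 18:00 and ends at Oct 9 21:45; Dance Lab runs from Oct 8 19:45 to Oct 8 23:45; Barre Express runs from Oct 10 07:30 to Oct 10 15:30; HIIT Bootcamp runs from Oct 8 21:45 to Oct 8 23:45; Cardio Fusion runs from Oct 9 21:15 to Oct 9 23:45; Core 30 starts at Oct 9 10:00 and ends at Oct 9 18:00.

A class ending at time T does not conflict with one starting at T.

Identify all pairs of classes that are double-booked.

Sorted by start: Core Lab, Dance Lab, Boxing Express, HIIT Bootcamp, Core 30, Kettlebell Flow, Cardio Fusion, Barre Express, Kettlebell Fusion.
Dance Lab starts after Core Lab ends, so nothing later overlaps Core Lab either.
Boxing Express starts before Dance Lab ends → Dance Lab and Boxing Express overlap.
HIIT Bootcamp starts before Dance Lab ends → Dance Lab and HIIT Bootcamp overlap.
Core 30 starts after Dance Lab ends, so nothing later overlaps Dance Lab either.
HIIT Bootcamp starts before Boxing Express ends → Boxing Express and HIIT Bootcamp overlap.
Core 30 starts after Boxing Express ends, so nothing later overlaps Boxing Express either.
Core 30 starts after HIIT Bootcamp ends, so nothing later overlaps HIIT Bootcamp either.
Kettlebell Flow starts exactly when Core 30 ends (back-to-back, no overlap), so nothing later overlaps Core 30 either.
Cardio Fusion starts before Kettlebell Flow ends → Kettlebell Flow and Cardio Fusion overlap.
Barre Express starts after Kettlebell Flow ends, so nothing later overlaps Kettlebell Flow either.
Barre Express starts after Cardio Fusion ends, so nothing later overlaps Cardio Fusion either.
Kettlebell Fusion starts before Barre Express ends → Barre Express and Kettlebell Fusion overlap.

Barre Express & Kettlebell Fusion, Boxing Express & Dance Lab, Boxing Express & HIIT Bootcamp, Cardio Fusion & Kettlebell Flow, Dance Lab & HIIT Bootcamp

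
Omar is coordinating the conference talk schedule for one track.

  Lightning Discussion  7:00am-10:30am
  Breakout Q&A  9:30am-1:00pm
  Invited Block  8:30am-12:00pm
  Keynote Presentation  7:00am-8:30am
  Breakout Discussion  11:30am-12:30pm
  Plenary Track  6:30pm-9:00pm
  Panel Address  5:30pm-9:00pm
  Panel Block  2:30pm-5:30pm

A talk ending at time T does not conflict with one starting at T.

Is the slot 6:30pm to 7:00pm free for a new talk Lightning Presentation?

No — it overlaps Panel Address, Plenary Track

Lightning Discussion: ends 10:30am at or before Lightning Presentation starts 6:30pm → clear.
Keynote Presentation: ends 8:30am at or before Lightning Presentation starts 6:30pm → clear.
Invited Block: ends 12:00pm at or before Lightning Presentation starts 6:30pm → clear.
Breakout Q&A: ends 1:00pm at or before Lightning Presentation starts 6:30pm → clear.
Breakout Discussion: ends 12:30pm at or before Lightning Presentation starts 6:30pm → clear.
Panel Block: ends 5:30pm at or before Lightning Presentation starts 6:30pm → clear.
Panel Address: starts 5:30pm before Lightning Presentation ends 7:00pm, and ends 9:00pm after Lightning Presentation starts 6:30pm → overlap.
Plenary Track: starts 6:30pm before Lightning Presentation ends 7:00pm, and ends 9:00pm after Lightning Presentation starts 6:30pm → overlap.
Lightning Presentation overlaps Plenary Track, Panel Address.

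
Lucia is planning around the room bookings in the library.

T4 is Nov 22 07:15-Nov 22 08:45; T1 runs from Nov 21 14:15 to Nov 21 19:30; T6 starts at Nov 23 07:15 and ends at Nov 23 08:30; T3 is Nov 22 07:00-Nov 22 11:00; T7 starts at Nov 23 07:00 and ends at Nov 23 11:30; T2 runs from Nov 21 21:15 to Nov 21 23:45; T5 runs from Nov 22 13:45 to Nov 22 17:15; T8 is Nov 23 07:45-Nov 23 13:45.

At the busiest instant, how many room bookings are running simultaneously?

3

Sweep the timeline, counting +1 at each start and −1 at each end (ends before starts at a tie):
Nov 21 14:15 start T1 → 1
Nov 21 19:30 end T1 → 0
Nov 21 21:15 start T2 → 1
Nov 21 23:45 end T2 → 0
Nov 22 07:00 start T3 → 1
Nov 22 07:15 start T4 → 2
Nov 22 08:45 end T4 → 1
Nov 22 11:00 end T3 → 0
Nov 22 13:45 start T5 → 1
Nov 22 17:15 end T5 → 0
Nov 23 07:00 start T7 → 1
Nov 23 07:15 start T6 → 2
Nov 23 07:45 start T8 → 3
Nov 23 08:30 end T6 → 2
Nov 23 11:30 end T7 → 1
Nov 23 13:45 end T8 → 0
Peak is 3, at Nov 23 07:45 (T6, T7, T8).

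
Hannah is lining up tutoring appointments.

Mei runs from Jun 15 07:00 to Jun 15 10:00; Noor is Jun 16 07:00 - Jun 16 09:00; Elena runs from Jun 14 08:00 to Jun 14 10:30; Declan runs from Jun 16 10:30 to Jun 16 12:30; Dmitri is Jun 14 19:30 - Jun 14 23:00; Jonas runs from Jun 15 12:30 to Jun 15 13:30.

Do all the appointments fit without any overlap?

Yes

Sorted by start: Elena, Dmitri, Mei, Jonas, Noor, Declan.
Dmitri starts after Elena ends — done with Elena.
Mei starts after Dmitri ends — done with Dmitri.
Jonas starts after Mei ends — done with Mei.
Noor starts after Jonas ends — done with Jonas.
Declan starts after Noor ends.
Every pair is clear; the schedule has no overlaps.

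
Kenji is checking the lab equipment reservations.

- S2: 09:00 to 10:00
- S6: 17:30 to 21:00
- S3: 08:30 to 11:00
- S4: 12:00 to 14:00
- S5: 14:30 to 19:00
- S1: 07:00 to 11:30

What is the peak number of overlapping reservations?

Walk through starts and ends in time order (an end at T is processed before a start at T):
07:00 start S1 → 1
08:30 start S3 → 2
09:00 start S2 → 3
10:00 end S2 → 2
11:00 end S3 → 1
11:30 end S1 → 0
12:00 start S4 → 1
14:00 end S4 → 0
14:30 start S5 → 1
17:30 start S6 → 2
19:00 end S5 → 1
21:00 end S6 → 0
Peak is 3, at 09:00 (S1, S2, S3).

3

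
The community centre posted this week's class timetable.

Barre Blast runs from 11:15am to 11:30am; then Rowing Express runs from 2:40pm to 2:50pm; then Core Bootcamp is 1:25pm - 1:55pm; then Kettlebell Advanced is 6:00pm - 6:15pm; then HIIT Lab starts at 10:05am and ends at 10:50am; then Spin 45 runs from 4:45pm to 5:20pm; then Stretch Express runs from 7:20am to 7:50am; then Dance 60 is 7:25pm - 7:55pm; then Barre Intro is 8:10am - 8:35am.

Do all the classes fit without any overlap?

Sorted by start: Stretch Express, Barre Intro, HIIT Lab, Barre Blast, Core Bootcamp, Rowing Express, Spin 45, Kettlebell Advanced, Dance 60.
Barre Intro starts after Stretch Express ends, so Stretch Express has no further overlaps.
HIIT Lab starts after Barre Intro ends, so Barre Intro has no further overlaps.
Barre Blast starts after HIIT Lab ends, so HIIT Lab has no further overlaps.
Core Bootcamp starts after Barre Blast ends, so Barre Blast has no further overlaps.
Rowing Express starts after Core Bootcamp ends, so Core Bootcamp has no further overlaps.
Spin 45 starts after Rowing Express ends, so Rowing Express has no further overlaps.
Kettlebell Advanced starts after Spin 45 ends, so Spin 45 has no further overlaps.
Dance 60 starts after Kettlebell Advanced ends.
Every pair is clear; the schedule has no overlaps.

Yes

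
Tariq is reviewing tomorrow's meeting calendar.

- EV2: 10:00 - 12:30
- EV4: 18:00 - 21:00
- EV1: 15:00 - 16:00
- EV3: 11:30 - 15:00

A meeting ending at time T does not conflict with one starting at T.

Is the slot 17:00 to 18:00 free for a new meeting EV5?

Yes — the slot is free

EV2: ends 12:30 at or before EV5 starts 17:00 → clear.
EV3: ends 15:00 at or before EV5 starts 17:00 → clear.
EV1: ends 16:00 at or before EV5 starts 17:00 → clear.
EV4: starts 18:00 at or after EV5 ends 18:00 → clear.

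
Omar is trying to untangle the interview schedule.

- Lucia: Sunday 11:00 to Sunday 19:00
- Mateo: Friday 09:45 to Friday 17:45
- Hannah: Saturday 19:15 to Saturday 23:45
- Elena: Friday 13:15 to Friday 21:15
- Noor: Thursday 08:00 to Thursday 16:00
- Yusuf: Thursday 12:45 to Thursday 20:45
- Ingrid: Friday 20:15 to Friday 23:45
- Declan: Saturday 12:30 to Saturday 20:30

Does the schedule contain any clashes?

Two intervals overlap when each starts before the other ends.
Sorted by start: Noor, Yusuf, Mateo, Elena, Ingrid, Declan, Hannah, Lucia.
Yusuf starts before Noor ends → Noor and Yusuf overlap.
That's a conflict, so the schedule is not conflict-free.

Yes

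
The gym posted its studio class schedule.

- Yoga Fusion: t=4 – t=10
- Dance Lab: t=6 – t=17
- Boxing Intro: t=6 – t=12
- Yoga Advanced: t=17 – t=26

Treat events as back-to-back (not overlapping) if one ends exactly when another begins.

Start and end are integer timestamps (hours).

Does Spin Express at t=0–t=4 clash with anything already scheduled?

Yoga Fusion: starts t=4 at or after Spin Express ends t=4 → clear.
Dance Lab: starts t=6 at or after Spin Express ends t=4 → clear.
Boxing Intro: starts t=6 at or after Spin Express ends t=4 → clear.
Yoga Advanced: starts t=17 at or after Spin Express ends t=4 → clear.

No — it doesn't clash with anything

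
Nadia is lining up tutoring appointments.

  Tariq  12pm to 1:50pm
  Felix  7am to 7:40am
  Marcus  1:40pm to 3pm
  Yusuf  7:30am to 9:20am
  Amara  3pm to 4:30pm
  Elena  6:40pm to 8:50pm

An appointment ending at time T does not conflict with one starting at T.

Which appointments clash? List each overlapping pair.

Felix & Yusuf, Marcus & Tariq

Sorted by start: Felix, Yusuf, Tariq, Marcus, Amara, Elena.
Yusuf starts before Felix ends → Felix and Yusuf overlap.
Tariq starts after Felix ends; Felix is clear from here.
Tariq starts after Yusuf ends; Yusuf is clear from here.
Marcus starts before Tariq ends → Tariq and Marcus overlap.
Amara starts after Tariq ends; Tariq is clear from here.
Amara starts exactly when Marcus ends (back-to-back, no overlap); Marcus is clear from here.
Elena starts after Amara ends.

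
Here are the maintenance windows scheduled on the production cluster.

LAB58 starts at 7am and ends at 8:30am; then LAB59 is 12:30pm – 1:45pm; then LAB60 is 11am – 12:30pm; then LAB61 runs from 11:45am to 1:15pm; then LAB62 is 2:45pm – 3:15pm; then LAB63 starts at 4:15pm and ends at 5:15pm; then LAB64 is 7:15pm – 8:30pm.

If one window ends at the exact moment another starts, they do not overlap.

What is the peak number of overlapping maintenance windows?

Walk through starts and ends in time order (an end at T is processed before a start at T):
7am start LAB58 → 1
8:30am end LAB58 → 0
11am start LAB60 → 1
11:45am start LAB61 → 2
12:30pm end LAB60 → 1
12:30pm start LAB59 → 2
1:15pm end LAB61 → 1
1:45pm end LAB59 → 0
2:45pm start LAB62 → 1
3:15pm end LAB62 → 0
4:15pm start LAB63 → 1
5:15pm end LAB63 → 0
7:15pm start LAB64 → 1
8:30pm end LAB64 → 0
Peak is 2, at 11:45am (LAB60, LAB61).

2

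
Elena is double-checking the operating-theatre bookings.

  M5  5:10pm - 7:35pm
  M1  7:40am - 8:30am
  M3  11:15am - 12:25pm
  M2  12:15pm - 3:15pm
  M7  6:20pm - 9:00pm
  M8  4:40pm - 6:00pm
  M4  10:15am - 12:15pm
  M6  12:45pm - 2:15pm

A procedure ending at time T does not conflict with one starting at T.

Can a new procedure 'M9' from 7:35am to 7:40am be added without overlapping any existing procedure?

Yes — the slot is free

M1: starts 7:40am at or after M9 ends 7:40am → clear.
M4: starts 10:15am at or after M9 ends 7:40am → clear.
M3: starts 11:15am at or after M9 ends 7:40am → clear.
M2: starts 12:15pm at or after M9 ends 7:40am → clear.
M6: starts 12:45pm at or after M9 ends 7:40am → clear.
M8: starts 4:40pm at or after M9 ends 7:40am → clear.
M5: starts 5:10pm at or after M9 ends 7:40am → clear.
M7: starts 6:20pm at or after M9 ends 7:40am → clear.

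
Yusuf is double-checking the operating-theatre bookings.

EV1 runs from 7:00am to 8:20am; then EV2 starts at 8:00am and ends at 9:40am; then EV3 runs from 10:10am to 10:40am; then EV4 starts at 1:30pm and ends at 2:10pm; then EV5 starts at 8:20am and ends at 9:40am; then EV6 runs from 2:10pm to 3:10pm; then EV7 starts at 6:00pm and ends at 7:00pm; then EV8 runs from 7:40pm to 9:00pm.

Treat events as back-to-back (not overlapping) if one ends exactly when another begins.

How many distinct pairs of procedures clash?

2

Sorted by start: EV1, EV2, EV5, EV3, EV4, EV6, EV7, EV8.
EV2 starts before EV1 ends → EV1 and EV2 overlap.
EV5 starts exactly when EV1 ends (back-to-back, no overlap), so nothing later overlaps EV1 either.
EV5 starts before EV2 ends → EV2 and EV5 overlap.
EV3 starts after EV2 ends, so nothing later overlaps EV2 either.
EV3 starts after EV5 ends, so nothing later overlaps EV5 either.
EV4 starts after EV3 ends, so nothing later overlaps EV3 either.
EV6 starts exactly when EV4 ends (back-to-back, no overlap), so nothing later overlaps EV4 either.
EV7 starts after EV6 ends, so nothing later overlaps EV6 either.
EV8 starts after EV7 ends.
Overlapping pairs: EV1 & EV2, EV2 & EV5 — 2 in total.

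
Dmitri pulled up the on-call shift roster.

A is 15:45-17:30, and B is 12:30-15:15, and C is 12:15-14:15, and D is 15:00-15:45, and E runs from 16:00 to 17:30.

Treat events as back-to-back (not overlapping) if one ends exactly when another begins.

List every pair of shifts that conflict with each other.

A & E, B & C, B & D

Sorted by start: C, B, D, A, E.
B starts before C ends → C and B overlap.
D starts after C ends, so C has no further overlaps.
D starts before B ends → B and D overlap.
A starts after B ends, so B has no further overlaps.
A starts exactly when D ends (back-to-back, no overlap), so D has no further overlaps.
E starts before A ends → A and E overlap.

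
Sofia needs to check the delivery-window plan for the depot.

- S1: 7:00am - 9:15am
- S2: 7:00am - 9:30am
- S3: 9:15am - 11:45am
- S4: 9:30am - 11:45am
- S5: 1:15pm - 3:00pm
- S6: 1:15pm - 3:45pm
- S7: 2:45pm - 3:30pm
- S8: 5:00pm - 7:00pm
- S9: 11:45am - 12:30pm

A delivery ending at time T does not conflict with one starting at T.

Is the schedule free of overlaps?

No

Sorted by start: S1, S2, S3, S4, S9, S5, S6, S7, S8.
S2 starts before S1 ends → S1 and S2 overlap.
That's a conflict, so the schedule is not conflict-free.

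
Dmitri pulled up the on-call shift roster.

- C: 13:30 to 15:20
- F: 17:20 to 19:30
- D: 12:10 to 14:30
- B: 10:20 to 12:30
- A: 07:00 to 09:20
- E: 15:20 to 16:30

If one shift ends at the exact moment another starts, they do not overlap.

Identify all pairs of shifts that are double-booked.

B & D, C & D

Sorted by start: A, B, D, C, E, F.
B starts after A ends — done with A.
D starts before B ends → B and D overlap.
C starts after B ends — done with B.
C starts before D ends → D and C overlap.
E starts after D ends — done with D.
E starts exactly when C ends (back-to-back, no overlap) — done with C.
F starts after E ends.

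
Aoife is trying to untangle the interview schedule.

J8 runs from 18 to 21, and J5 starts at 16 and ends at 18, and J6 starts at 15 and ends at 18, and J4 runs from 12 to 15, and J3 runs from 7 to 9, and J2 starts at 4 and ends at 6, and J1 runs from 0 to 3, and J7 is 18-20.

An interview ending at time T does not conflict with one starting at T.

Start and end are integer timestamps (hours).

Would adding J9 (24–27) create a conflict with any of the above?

J1: ends 3 at or before J9 starts 24 → clear.
J2: ends 6 at or before J9 starts 24 → clear.
J3: ends 9 at or before J9 starts 24 → clear.
J4: ends 15 at or before J9 starts 24 → clear.
J6: ends 18 at or before J9 starts 24 → clear.
J5: ends 18 at or before J9 starts 24 → clear.
J7: ends 20 at or before J9 starts 24 → clear.
J8: ends 21 at or before J9 starts 24 → clear.

No — it doesn't clash with anything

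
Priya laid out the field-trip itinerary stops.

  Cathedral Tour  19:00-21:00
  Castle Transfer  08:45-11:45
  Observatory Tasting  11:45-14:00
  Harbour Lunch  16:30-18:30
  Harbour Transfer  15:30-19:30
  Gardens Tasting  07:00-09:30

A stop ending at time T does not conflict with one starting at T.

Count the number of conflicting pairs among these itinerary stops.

Sorted by start: Gardens Tasting, Castle Transfer, Observatory Tasting, Harbour Transfer, Harbour Lunch, Cathedral Tour.
Castle Transfer starts before Gardens Tasting ends → Gardens Tasting and Castle Transfer overlap.
Observatory Tasting starts after Gardens Tasting ends; Gardens Tasting is clear from here.
Observatory Tasting starts exactly when Castle Transfer ends (back-to-back, no overlap); Castle Transfer is clear from here.
Harbour Transfer starts after Observatory Tasting ends; Observatory Tasting is clear from here.
Harbour Lunch starts before Harbour Transfer ends → Harbour Transfer and Harbour Lunch overlap.
Cathedral Tour starts before Harbour Transfer ends → Harbour Transfer and Cathedral Tour overlap.
Cathedral Tour starts after Harbour Lunch ends.
Overlapping pairs: Castle Transfer & Gardens Tasting, Cathedral Tour & Harbour Transfer, Harbour Lunch & Harbour Transfer — 3 in total.

3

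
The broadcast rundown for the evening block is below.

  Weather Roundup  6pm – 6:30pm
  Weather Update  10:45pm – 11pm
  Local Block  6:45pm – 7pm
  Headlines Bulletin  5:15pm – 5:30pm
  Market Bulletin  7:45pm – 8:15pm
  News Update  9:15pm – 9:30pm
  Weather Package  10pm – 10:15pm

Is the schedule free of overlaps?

Check each pair: they overlap iff neither finishes before the other starts.
Sorted by start: Headlines Bulletin, Weather Roundup, Local Block, Market Bulletin, News Update, Weather Package, Weather Update.
Weather Roundup starts after Headlines Bulletin ends, so Headlines Bulletin has no further overlaps.
Local Block starts after Weather Roundup ends, so Weather Roundup has no further overlaps.
Market Bulletin starts after Local Block ends, so Local Block has no further overlaps.
News Update starts after Market Bulletin ends, so Market Bulletin has no further overlaps.
Weather Package starts after News Update ends, so News Update has no further overlaps.
Weather Update starts after Weather Package ends.
Every pair is clear; the schedule has no overlaps.

Yes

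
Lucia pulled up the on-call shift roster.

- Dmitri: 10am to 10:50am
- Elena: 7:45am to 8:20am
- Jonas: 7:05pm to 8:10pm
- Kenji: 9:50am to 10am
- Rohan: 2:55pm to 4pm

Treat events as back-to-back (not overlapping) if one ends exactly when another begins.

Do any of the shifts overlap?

Sorted by start: Elena, Kenji, Dmitri, Rohan, Jonas.
Kenji starts after Elena ends, so Elena has no further overlaps.
Dmitri starts exactly when Kenji ends (back-to-back, no overlap), so Kenji has no further overlaps.
Rohan starts after Dmitri ends, so Dmitri has no further overlaps.
Jonas starts after Rohan ends.
Every pair is clear; the schedule has no overlaps.

No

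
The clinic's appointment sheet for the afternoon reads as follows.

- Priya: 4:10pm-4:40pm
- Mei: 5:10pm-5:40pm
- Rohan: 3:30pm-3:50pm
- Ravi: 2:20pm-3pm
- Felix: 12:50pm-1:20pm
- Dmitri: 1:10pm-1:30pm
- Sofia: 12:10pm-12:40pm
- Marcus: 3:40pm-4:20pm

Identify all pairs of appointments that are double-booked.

Dmitri & Felix, Marcus & Priya, Marcus & Rohan

Sorted by start: Sofia, Felix, Dmitri, Ravi, Rohan, Marcus, Priya, Mei.
Felix starts after Sofia ends — done with Sofia.
Dmitri starts before Felix ends → Felix and Dmitri overlap.
Ravi starts after Felix ends — done with Felix.
Ravi starts after Dmitri ends — done with Dmitri.
Rohan starts after Ravi ends — done with Ravi.
Marcus starts before Rohan ends → Rohan and Marcus overlap.
Priya starts after Rohan ends — done with Rohan.
Priya starts before Marcus ends → Marcus and Priya overlap.
Mei starts after Marcus ends.
Mei starts after Priya ends.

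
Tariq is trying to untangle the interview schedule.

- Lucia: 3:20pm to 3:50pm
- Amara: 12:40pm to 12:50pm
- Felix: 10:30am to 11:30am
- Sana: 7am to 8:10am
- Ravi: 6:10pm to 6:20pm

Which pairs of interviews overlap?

Sorted by start: Sana, Felix, Amara, Lucia, Ravi.
Felix starts after Sana ends, so nothing later overlaps Sana either.
Amara starts after Felix ends, so nothing later overlaps Felix either.
Lucia starts after Amara ends, so nothing later overlaps Amara either.
Ravi starts after Lucia ends.

none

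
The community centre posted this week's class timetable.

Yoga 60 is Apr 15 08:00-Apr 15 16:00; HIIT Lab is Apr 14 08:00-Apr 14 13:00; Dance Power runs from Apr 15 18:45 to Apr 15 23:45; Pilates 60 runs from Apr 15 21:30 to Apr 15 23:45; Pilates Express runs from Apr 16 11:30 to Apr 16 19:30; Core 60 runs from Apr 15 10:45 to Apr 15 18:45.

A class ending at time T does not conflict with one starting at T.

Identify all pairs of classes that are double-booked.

Sorted by start: HIIT Lab, Yoga 60, Core 60, Dance Power, Pilates 60, Pilates Express.
Yoga 60 starts after HIIT Lab ends, so nothing later overlaps HIIT Lab either.
Core 60 starts before Yoga 60 ends → Yoga 60 and Core 60 overlap.
Dance Power starts after Yoga 60 ends, so nothing later overlaps Yoga 60 either.
Dance Power starts exactly when Core 60 ends (back-to-back, no overlap), so nothing later overlaps Core 60 either.
Pilates 60 starts before Dance Power ends → Dance Power and Pilates 60 overlap.
Pilates Express starts after Dance Power ends.
Pilates Express starts after Pilates 60 ends.

Core 60 & Yoga 60, Dance Power & Pilates 60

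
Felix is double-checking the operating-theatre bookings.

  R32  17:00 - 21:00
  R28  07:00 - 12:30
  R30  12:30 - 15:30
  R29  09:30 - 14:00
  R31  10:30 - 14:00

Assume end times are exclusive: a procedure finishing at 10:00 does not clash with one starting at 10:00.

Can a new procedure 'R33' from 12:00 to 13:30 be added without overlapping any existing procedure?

R28: starts 07:00 before R33 ends 13:30, and ends 12:30 after R33 starts 12:00 → overlap.
R29: starts 09:30 before R33 ends 13:30, and ends 14:00 after R33 starts 12:00 → overlap.
R31: starts 10:30 before R33 ends 13:30, and ends 14:00 after R33 starts 12:00 → overlap.
R30: starts 12:30 before R33 ends 13:30, and ends 15:30 after R33 starts 12:00 → overlap.
R32: starts 17:00 at or after R33 ends 13:30 → clear.
R33 overlaps R28, R29, R30, R31.

No — it overlaps R28, R29, R30, R31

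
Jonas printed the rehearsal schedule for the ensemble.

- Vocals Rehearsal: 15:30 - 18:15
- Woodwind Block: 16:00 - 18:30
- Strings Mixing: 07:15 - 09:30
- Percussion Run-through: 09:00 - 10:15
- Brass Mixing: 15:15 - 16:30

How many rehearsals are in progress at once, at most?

3

Sort all start/end points and keep a running count:
07:15 start Strings Mixing → 1
09:00 start Percussion Run-through → 2
09:30 end Strings Mixing → 1
10:15 end Percussion Run-through → 0
15:15 start Brass Mixing → 1
15:30 start Vocals Rehearsal → 2
16:00 start Woodwind Block → 3
16:30 end Brass Mixing → 2
18:15 end Vocals Rehearsal → 1
18:30 end Woodwind Block → 0
Peak is 3, at 16:00 (Brass Mixing, Vocals Rehearsal, Woodwind Block).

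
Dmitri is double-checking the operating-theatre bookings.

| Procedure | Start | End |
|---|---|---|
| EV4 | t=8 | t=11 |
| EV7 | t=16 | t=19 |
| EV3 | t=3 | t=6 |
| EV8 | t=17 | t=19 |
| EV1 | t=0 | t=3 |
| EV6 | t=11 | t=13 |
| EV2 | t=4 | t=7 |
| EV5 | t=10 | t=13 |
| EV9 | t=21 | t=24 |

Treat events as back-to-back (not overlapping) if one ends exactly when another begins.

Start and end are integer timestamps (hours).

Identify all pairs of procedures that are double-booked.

EV2 & EV3, EV4 & EV5, EV5 & EV6, EV7 & EV8

Sorted by start: EV1, EV3, EV2, EV4, EV5, EV6, EV7, EV8, EV9.
EV3 starts exactly when EV1 ends (back-to-back, no overlap), so nothing later overlaps EV1 either.
EV2 starts before EV3 ends → EV3 and EV2 overlap.
EV4 starts after EV3 ends, so nothing later overlaps EV3 either.
EV4 starts after EV2 ends, so nothing later overlaps EV2 either.
EV5 starts before EV4 ends → EV4 and EV5 overlap.
EV6 starts exactly when EV4 ends (back-to-back, no overlap), so nothing later overlaps EV4 either.
EV6 starts before EV5 ends → EV5 and EV6 overlap.
EV7 starts after EV5 ends, so nothing later overlaps EV5 either.
EV7 starts after EV6 ends, so nothing later overlaps EV6 either.
EV8 starts before EV7 ends → EV7 and EV8 overlap.
EV9 starts after EV7 ends.
EV9 starts after EV8 ends.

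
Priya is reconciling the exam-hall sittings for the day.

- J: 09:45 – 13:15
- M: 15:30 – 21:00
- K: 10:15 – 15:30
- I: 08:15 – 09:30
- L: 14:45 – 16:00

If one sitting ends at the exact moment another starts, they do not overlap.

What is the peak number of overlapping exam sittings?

Sweep the timeline, counting +1 at each start and −1 at each end (ends before starts at a tie):
08:15 start I → 1
09:30 end I → 0
09:45 start J → 1
10:15 start K → 2
13:15 end J → 1
14:45 start L → 2
15:30 end K → 1
15:30 start M → 2
16:00 end L → 1
21:00 end M → 0
Peak is 2, at 10:15 (J, K).

2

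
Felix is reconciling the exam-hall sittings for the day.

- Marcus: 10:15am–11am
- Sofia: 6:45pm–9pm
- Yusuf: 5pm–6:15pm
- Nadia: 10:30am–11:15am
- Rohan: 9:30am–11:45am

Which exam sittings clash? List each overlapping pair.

Sorted by start: Rohan, Marcus, Nadia, Yusuf, Sofia.
Marcus starts before Rohan ends → Rohan and Marcus overlap.
Nadia starts before Rohan ends → Rohan and Nadia overlap.
Yusuf starts after Rohan ends; Rohan is clear from here.
Nadia starts before Marcus ends → Marcus and Nadia overlap.
Yusuf starts after Marcus ends; Marcus is clear from here.
Yusuf starts after Nadia ends; Nadia is clear from here.
Sofia starts after Yusuf ends.

Marcus & Nadia, Marcus & Rohan, Nadia & Rohan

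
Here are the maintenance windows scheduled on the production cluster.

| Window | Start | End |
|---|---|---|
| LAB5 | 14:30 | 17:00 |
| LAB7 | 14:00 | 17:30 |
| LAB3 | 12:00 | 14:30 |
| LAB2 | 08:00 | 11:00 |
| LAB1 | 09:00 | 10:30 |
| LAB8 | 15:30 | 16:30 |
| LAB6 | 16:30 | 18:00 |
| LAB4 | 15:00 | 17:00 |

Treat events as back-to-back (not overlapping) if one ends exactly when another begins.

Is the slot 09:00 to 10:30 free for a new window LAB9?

No — it overlaps LAB1, LAB2

LAB2: starts 08:00 before LAB9 ends 10:30, and ends 11:00 after LAB9 starts 09:00 → overlap.
LAB1: starts 09:00 before LAB9 ends 10:30, and ends 10:30 after LAB9 starts 09:00 → overlap.
LAB3: starts 12:00 at or after LAB9 ends 10:30 → clear.
LAB7: starts 14:00 at or after LAB9 ends 10:30 → clear.
LAB5: starts 14:30 at or after LAB9 ends 10:30 → clear.
LAB4: starts 15:00 at or after LAB9 ends 10:30 → clear.
LAB8: starts 15:30 at or after LAB9 ends 10:30 → clear.
LAB6: starts 16:30 at or after LAB9 ends 10:30 → clear.
LAB9 overlaps LAB1, LAB2.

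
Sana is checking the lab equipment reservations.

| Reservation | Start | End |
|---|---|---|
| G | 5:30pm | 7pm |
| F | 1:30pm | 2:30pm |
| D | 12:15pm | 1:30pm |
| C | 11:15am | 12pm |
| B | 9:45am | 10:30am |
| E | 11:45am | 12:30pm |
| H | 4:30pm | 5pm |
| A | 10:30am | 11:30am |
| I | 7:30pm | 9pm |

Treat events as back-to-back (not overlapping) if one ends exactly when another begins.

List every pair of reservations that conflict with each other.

Sorted by start: B, A, C, E, D, F, H, G, I.
A starts exactly when B ends (back-to-back, no overlap), so nothing later overlaps B either.
C starts before A ends → A and C overlap.
E starts after A ends, so nothing later overlaps A either.
E starts before C ends → C and E overlap.
D starts after C ends, so nothing later overlaps C either.
D starts before E ends → E and D overlap.
F starts after E ends, so nothing later overlaps E either.
F starts exactly when D ends (back-to-back, no overlap), so nothing later overlaps D either.
H starts after F ends, so nothing later overlaps F either.
G starts after H ends, so nothing later overlaps H either.
I starts after G ends.

A & C, C & E, D & E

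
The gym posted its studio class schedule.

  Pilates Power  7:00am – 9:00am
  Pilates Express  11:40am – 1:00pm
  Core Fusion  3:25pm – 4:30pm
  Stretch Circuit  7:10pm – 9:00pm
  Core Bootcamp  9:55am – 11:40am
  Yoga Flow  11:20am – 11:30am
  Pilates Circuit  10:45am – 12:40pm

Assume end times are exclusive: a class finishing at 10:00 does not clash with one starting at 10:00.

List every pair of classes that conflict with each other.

Sorted by start: Pilates Power, Core Bootcamp, Pilates Circuit, Yoga Flow, Pilates Express, Core Fusion, Stretch Circuit.
Core Bootcamp starts after Pilates Power ends, so Pilates Power has no further overlaps.
Pilates Circuit starts before Core Bootcamp ends → Core Bootcamp and Pilates Circuit overlap.
Yoga Flow starts before Core Bootcamp ends → Core Bootcamp and Yoga Flow overlap.
Pilates Express starts exactly when Core Bootcamp ends (back-to-back, no overlap), so Core Bootcamp has no further overlaps.
Yoga Flow starts before Pilates Circuit ends → Pilates Circuit and Yoga Flow overlap.
Pilates Express starts before Pilates Circuit ends → Pilates Circuit and Pilates Express overlap.
Core Fusion starts after Pilates Circuit ends, so Pilates Circuit has no further overlaps.
Pilates Express starts after Yoga Flow ends, so Yoga Flow has no further overlaps.
Core Fusion starts after Pilates Express ends, so Pilates Express has no further overlaps.
Stretch Circuit starts after Core Fusion ends.

Core Bootcamp & Pilates Circuit, Core Bootcamp & Yoga Flow, Pilates Circuit & Pilates Express, Pilates Circuit & Yoga Flow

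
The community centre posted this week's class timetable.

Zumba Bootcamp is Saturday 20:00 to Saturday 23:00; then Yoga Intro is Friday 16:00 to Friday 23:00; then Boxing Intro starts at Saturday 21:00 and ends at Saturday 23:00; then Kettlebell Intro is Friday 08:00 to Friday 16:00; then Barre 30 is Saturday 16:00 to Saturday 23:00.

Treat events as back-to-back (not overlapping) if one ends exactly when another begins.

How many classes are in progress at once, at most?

Walk through starts and ends in time order (an end at T is processed before a start at T):
Friday 08:00 start Kettlebell Intro → 1
Friday 16:00 end Kettlebell Intro → 0
Friday 16:00 start Yoga Intro → 1
Friday 23:00 end Yoga Intro → 0
Saturday 16:00 start Barre 30 → 1
Saturday 20:00 start Zumba Bootcamp → 2
Saturday 21:00 start Boxing Intro → 3
Saturday 23:00 end Barre 30 → 2
Saturday 23:00 end Boxing Intro → 1
Saturday 23:00 end Zumba Bootcamp → 0
Peak is 3, at Saturday 21:00 (Barre 30, Boxing Intro, Zumba Bootcamp).

3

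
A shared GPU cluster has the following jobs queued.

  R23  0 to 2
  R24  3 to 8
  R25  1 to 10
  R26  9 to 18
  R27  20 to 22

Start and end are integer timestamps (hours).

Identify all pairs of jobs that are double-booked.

R23 & R25, R24 & R25, R25 & R26

Sorted by start: R23, R25, R24, R26, R27.
R25 starts before R23 ends → R23 and R25 overlap.
R24 starts after R23 ends, so nothing later overlaps R23 either.
R24 starts before R25 ends → R25 and R24 overlap.
R26 starts before R25 ends → R25 and R26 overlap.
R27 starts after R25 ends.
R26 starts after R24 ends, so nothing later overlaps R24 either.
R27 starts after R26 ends.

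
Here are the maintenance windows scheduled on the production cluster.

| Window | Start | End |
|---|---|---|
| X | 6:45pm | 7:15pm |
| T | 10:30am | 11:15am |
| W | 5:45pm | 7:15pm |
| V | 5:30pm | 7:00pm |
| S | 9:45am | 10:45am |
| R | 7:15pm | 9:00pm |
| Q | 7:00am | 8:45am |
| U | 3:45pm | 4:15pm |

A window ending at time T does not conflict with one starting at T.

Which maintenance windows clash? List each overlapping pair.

S & T, V & W, V & X, W & X

Sorted by start: Q, S, T, U, V, W, X, R.
S starts after Q ends, so nothing later overlaps Q either.
T starts before S ends → S and T overlap.
U starts after S ends, so nothing later overlaps S either.
U starts after T ends, so nothing later overlaps T either.
V starts after U ends, so nothing later overlaps U either.
W starts before V ends → V and W overlap.
X starts before V ends → V and X overlap.
R starts after V ends.
X starts before W ends → W and X overlap.
R starts exactly when W ends (back-to-back, no overlap).
R starts exactly when X ends (back-to-back, no overlap).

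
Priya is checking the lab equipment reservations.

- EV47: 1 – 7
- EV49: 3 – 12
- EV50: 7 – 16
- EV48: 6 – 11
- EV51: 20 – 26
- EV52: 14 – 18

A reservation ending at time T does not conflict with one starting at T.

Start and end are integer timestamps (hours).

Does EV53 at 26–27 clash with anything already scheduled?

EV47: ends 7 at or before EV53 starts 26 → clear.
EV49: ends 12 at or before EV53 starts 26 → clear.
EV48: ends 11 at or before EV53 starts 26 → clear.
EV50: ends 16 at or before EV53 starts 26 → clear.
EV52: ends 18 at or before EV53 starts 26 → clear.
EV51: ends 26 at or before EV53 starts 26 → clear.

No — it doesn't clash with anything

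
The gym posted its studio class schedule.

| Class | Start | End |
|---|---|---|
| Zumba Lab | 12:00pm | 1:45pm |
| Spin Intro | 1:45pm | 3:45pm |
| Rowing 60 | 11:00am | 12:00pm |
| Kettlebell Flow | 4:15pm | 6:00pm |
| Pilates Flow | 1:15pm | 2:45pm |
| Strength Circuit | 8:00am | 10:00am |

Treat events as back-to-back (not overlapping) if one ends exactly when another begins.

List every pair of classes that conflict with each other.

Pilates Flow & Spin Intro, Pilates Flow & Zumba Lab

Sorted by start: Strength Circuit, Rowing 60, Zumba Lab, Pilates Flow, Spin Intro, Kettlebell Flow.
Rowing 60 starts after Strength Circuit ends, so Strength Circuit has no further overlaps.
Zumba Lab starts exactly when Rowing 60 ends (back-to-back, no overlap), so Rowing 60 has no further overlaps.
Pilates Flow starts before Zumba Lab ends → Zumba Lab and Pilates Flow overlap.
Spin Intro starts exactly when Zumba Lab ends (back-to-back, no overlap), so Zumba Lab has no further overlaps.
Spin Intro starts before Pilates Flow ends → Pilates Flow and Spin Intro overlap.
Kettlebell Flow starts after Pilates Flow ends.
Kettlebell Flow starts after Spin Intro ends.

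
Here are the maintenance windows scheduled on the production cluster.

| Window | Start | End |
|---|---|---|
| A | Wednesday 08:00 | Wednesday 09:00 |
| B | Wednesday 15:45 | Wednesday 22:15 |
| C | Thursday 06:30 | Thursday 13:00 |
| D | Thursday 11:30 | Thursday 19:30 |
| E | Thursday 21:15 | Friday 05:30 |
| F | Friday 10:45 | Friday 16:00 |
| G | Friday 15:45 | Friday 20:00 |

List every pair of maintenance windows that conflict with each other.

C & D, F & G

Two intervals overlap when each starts before the other ends.
Sorted by start: A, B, C, D, E, F, G.
B starts after A ends, so nothing later overlaps A either.
C starts after B ends, so nothing later overlaps B either.
D starts before C ends → C and D overlap.
E starts after C ends, so nothing later overlaps C either.
E starts after D ends, so nothing later overlaps D either.
F starts after E ends, so nothing later overlaps E either.
G starts before F ends → F and G overlap.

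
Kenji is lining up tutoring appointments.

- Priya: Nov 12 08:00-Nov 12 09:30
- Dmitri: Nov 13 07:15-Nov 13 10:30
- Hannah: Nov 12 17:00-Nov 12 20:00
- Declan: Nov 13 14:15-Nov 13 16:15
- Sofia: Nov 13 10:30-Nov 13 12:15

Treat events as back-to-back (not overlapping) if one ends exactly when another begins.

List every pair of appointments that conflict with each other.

no overlapping pairs

Sorted by start: Priya, Hannah, Dmitri, Sofia, Declan.
Hannah starts after Priya ends, so nothing later overlaps Priya either.
Dmitri starts after Hannah ends, so nothing later overlaps Hannah either.
Sofia starts exactly when Dmitri ends (back-to-back, no overlap), so nothing later overlaps Dmitri either.
Declan starts after Sofia ends.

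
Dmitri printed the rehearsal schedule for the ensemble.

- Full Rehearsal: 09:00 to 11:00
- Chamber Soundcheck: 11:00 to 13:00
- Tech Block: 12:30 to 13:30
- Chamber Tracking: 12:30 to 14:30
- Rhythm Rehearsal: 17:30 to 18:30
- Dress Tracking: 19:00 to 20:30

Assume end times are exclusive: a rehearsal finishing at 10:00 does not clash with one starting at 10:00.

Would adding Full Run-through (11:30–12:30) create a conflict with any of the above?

Yes — it overlaps Chamber Soundcheck

Full Rehearsal: ends 11:00 at or before Full Run-through starts 11:30 → clear.
Chamber Soundcheck: starts 11:00 before Full Run-through ends 12:30, and ends 13:00 after Full Run-through starts 11:30 → overlap.
Tech Block: starts 12:30 at or after Full Run-through ends 12:30 → clear.
Chamber Tracking: starts 12:30 at or after Full Run-through ends 12:30 → clear.
Rhythm Rehearsal: starts 17:30 at or after Full Run-through ends 12:30 → clear.
Dress Tracking: starts 19:00 at or after Full Run-through ends 12:30 → clear.
Full Run-through overlaps Chamber Soundcheck.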